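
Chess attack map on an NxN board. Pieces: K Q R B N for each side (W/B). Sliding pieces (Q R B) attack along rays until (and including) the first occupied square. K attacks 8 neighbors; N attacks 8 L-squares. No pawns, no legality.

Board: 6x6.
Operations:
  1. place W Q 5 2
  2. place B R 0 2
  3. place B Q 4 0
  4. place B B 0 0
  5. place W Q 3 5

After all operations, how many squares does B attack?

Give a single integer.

Op 1: place WQ@(5,2)
Op 2: place BR@(0,2)
Op 3: place BQ@(4,0)
Op 4: place BB@(0,0)
Op 5: place WQ@(3,5)
Per-piece attacks for B:
  BB@(0,0): attacks (1,1) (2,2) (3,3) (4,4) (5,5)
  BR@(0,2): attacks (0,3) (0,4) (0,5) (0,1) (0,0) (1,2) (2,2) (3,2) (4,2) (5,2) [ray(0,-1) blocked at (0,0); ray(1,0) blocked at (5,2)]
  BQ@(4,0): attacks (4,1) (4,2) (4,3) (4,4) (4,5) (5,0) (3,0) (2,0) (1,0) (0,0) (5,1) (3,1) (2,2) (1,3) (0,4) [ray(-1,0) blocked at (0,0)]
Union (24 distinct): (0,0) (0,1) (0,3) (0,4) (0,5) (1,0) (1,1) (1,2) (1,3) (2,0) (2,2) (3,0) (3,1) (3,2) (3,3) (4,1) (4,2) (4,3) (4,4) (4,5) (5,0) (5,1) (5,2) (5,5)

Answer: 24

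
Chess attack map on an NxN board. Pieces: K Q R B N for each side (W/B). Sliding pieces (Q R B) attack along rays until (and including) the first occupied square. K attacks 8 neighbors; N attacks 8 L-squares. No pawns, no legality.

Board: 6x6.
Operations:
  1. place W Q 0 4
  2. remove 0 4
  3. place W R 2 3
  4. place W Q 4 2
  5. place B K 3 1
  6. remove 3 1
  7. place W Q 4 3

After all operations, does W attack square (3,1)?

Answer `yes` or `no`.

Answer: yes

Derivation:
Op 1: place WQ@(0,4)
Op 2: remove (0,4)
Op 3: place WR@(2,3)
Op 4: place WQ@(4,2)
Op 5: place BK@(3,1)
Op 6: remove (3,1)
Op 7: place WQ@(4,3)
Per-piece attacks for W:
  WR@(2,3): attacks (2,4) (2,5) (2,2) (2,1) (2,0) (3,3) (4,3) (1,3) (0,3) [ray(1,0) blocked at (4,3)]
  WQ@(4,2): attacks (4,3) (4,1) (4,0) (5,2) (3,2) (2,2) (1,2) (0,2) (5,3) (5,1) (3,3) (2,4) (1,5) (3,1) (2,0) [ray(0,1) blocked at (4,3)]
  WQ@(4,3): attacks (4,4) (4,5) (4,2) (5,3) (3,3) (2,3) (5,4) (5,2) (3,4) (2,5) (3,2) (2,1) (1,0) [ray(0,-1) blocked at (4,2); ray(-1,0) blocked at (2,3)]
W attacks (3,1): yes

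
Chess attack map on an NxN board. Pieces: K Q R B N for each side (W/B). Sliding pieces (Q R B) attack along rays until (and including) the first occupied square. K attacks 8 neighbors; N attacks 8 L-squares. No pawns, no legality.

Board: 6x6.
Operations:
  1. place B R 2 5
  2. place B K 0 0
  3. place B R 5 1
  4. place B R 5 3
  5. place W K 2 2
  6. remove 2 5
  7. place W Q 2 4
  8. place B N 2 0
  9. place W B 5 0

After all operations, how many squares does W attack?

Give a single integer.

Answer: 22

Derivation:
Op 1: place BR@(2,5)
Op 2: place BK@(0,0)
Op 3: place BR@(5,1)
Op 4: place BR@(5,3)
Op 5: place WK@(2,2)
Op 6: remove (2,5)
Op 7: place WQ@(2,4)
Op 8: place BN@(2,0)
Op 9: place WB@(5,0)
Per-piece attacks for W:
  WK@(2,2): attacks (2,3) (2,1) (3,2) (1,2) (3,3) (3,1) (1,3) (1,1)
  WQ@(2,4): attacks (2,5) (2,3) (2,2) (3,4) (4,4) (5,4) (1,4) (0,4) (3,5) (3,3) (4,2) (5,1) (1,5) (1,3) (0,2) [ray(0,-1) blocked at (2,2); ray(1,-1) blocked at (5,1)]
  WB@(5,0): attacks (4,1) (3,2) (2,3) (1,4) (0,5)
Union (22 distinct): (0,2) (0,4) (0,5) (1,1) (1,2) (1,3) (1,4) (1,5) (2,1) (2,2) (2,3) (2,5) (3,1) (3,2) (3,3) (3,4) (3,5) (4,1) (4,2) (4,4) (5,1) (5,4)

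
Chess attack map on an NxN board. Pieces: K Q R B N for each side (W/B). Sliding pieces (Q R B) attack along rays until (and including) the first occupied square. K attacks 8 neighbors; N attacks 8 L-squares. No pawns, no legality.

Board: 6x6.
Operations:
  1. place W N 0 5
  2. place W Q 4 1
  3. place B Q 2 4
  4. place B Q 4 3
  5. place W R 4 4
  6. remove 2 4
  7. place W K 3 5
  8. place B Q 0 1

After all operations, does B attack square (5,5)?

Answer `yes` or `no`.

Answer: no

Derivation:
Op 1: place WN@(0,5)
Op 2: place WQ@(4,1)
Op 3: place BQ@(2,4)
Op 4: place BQ@(4,3)
Op 5: place WR@(4,4)
Op 6: remove (2,4)
Op 7: place WK@(3,5)
Op 8: place BQ@(0,1)
Per-piece attacks for B:
  BQ@(0,1): attacks (0,2) (0,3) (0,4) (0,5) (0,0) (1,1) (2,1) (3,1) (4,1) (1,2) (2,3) (3,4) (4,5) (1,0) [ray(0,1) blocked at (0,5); ray(1,0) blocked at (4,1)]
  BQ@(4,3): attacks (4,4) (4,2) (4,1) (5,3) (3,3) (2,3) (1,3) (0,3) (5,4) (5,2) (3,4) (2,5) (3,2) (2,1) (1,0) [ray(0,1) blocked at (4,4); ray(0,-1) blocked at (4,1)]
B attacks (5,5): no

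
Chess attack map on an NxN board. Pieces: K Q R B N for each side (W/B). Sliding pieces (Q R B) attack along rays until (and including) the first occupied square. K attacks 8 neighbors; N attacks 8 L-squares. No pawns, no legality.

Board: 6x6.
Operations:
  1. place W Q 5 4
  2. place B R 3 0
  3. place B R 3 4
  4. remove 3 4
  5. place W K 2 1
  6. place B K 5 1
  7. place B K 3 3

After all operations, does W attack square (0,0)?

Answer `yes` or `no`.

Answer: no

Derivation:
Op 1: place WQ@(5,4)
Op 2: place BR@(3,0)
Op 3: place BR@(3,4)
Op 4: remove (3,4)
Op 5: place WK@(2,1)
Op 6: place BK@(5,1)
Op 7: place BK@(3,3)
Per-piece attacks for W:
  WK@(2,1): attacks (2,2) (2,0) (3,1) (1,1) (3,2) (3,0) (1,2) (1,0)
  WQ@(5,4): attacks (5,5) (5,3) (5,2) (5,1) (4,4) (3,4) (2,4) (1,4) (0,4) (4,5) (4,3) (3,2) (2,1) [ray(0,-1) blocked at (5,1); ray(-1,-1) blocked at (2,1)]
W attacks (0,0): no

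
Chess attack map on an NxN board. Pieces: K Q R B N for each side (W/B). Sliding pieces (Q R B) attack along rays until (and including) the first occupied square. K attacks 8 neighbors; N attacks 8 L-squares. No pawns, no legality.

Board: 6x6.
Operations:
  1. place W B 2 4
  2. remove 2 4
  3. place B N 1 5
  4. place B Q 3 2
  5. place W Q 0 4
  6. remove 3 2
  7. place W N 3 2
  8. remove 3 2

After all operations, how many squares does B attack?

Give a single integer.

Answer: 3

Derivation:
Op 1: place WB@(2,4)
Op 2: remove (2,4)
Op 3: place BN@(1,5)
Op 4: place BQ@(3,2)
Op 5: place WQ@(0,4)
Op 6: remove (3,2)
Op 7: place WN@(3,2)
Op 8: remove (3,2)
Per-piece attacks for B:
  BN@(1,5): attacks (2,3) (3,4) (0,3)
Union (3 distinct): (0,3) (2,3) (3,4)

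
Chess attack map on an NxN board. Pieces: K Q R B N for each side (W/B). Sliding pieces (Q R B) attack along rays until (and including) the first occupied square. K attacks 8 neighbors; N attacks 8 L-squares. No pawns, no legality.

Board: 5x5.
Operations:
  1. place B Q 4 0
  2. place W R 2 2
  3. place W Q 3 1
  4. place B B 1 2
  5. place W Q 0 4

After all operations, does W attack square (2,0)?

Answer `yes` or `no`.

Answer: yes

Derivation:
Op 1: place BQ@(4,0)
Op 2: place WR@(2,2)
Op 3: place WQ@(3,1)
Op 4: place BB@(1,2)
Op 5: place WQ@(0,4)
Per-piece attacks for W:
  WQ@(0,4): attacks (0,3) (0,2) (0,1) (0,0) (1,4) (2,4) (3,4) (4,4) (1,3) (2,2) [ray(1,-1) blocked at (2,2)]
  WR@(2,2): attacks (2,3) (2,4) (2,1) (2,0) (3,2) (4,2) (1,2) [ray(-1,0) blocked at (1,2)]
  WQ@(3,1): attacks (3,2) (3,3) (3,4) (3,0) (4,1) (2,1) (1,1) (0,1) (4,2) (4,0) (2,2) (2,0) [ray(1,-1) blocked at (4,0); ray(-1,1) blocked at (2,2)]
W attacks (2,0): yes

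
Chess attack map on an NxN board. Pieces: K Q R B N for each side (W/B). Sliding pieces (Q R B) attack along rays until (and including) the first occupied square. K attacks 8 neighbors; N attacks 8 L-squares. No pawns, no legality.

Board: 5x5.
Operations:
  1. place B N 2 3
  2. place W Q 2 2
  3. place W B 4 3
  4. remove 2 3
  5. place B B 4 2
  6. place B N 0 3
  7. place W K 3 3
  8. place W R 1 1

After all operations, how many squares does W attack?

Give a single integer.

Answer: 22

Derivation:
Op 1: place BN@(2,3)
Op 2: place WQ@(2,2)
Op 3: place WB@(4,3)
Op 4: remove (2,3)
Op 5: place BB@(4,2)
Op 6: place BN@(0,3)
Op 7: place WK@(3,3)
Op 8: place WR@(1,1)
Per-piece attacks for W:
  WR@(1,1): attacks (1,2) (1,3) (1,4) (1,0) (2,1) (3,1) (4,1) (0,1)
  WQ@(2,2): attacks (2,3) (2,4) (2,1) (2,0) (3,2) (4,2) (1,2) (0,2) (3,3) (3,1) (4,0) (1,3) (0,4) (1,1) [ray(1,0) blocked at (4,2); ray(1,1) blocked at (3,3); ray(-1,-1) blocked at (1,1)]
  WK@(3,3): attacks (3,4) (3,2) (4,3) (2,3) (4,4) (4,2) (2,4) (2,2)
  WB@(4,3): attacks (3,4) (3,2) (2,1) (1,0)
Union (22 distinct): (0,1) (0,2) (0,4) (1,0) (1,1) (1,2) (1,3) (1,4) (2,0) (2,1) (2,2) (2,3) (2,4) (3,1) (3,2) (3,3) (3,4) (4,0) (4,1) (4,2) (4,3) (4,4)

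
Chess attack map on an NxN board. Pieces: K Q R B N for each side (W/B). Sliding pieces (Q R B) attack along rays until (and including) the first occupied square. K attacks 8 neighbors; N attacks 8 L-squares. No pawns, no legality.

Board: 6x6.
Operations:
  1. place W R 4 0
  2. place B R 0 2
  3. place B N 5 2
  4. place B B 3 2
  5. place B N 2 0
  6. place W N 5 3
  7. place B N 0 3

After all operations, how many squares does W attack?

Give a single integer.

Answer: 10

Derivation:
Op 1: place WR@(4,0)
Op 2: place BR@(0,2)
Op 3: place BN@(5,2)
Op 4: place BB@(3,2)
Op 5: place BN@(2,0)
Op 6: place WN@(5,3)
Op 7: place BN@(0,3)
Per-piece attacks for W:
  WR@(4,0): attacks (4,1) (4,2) (4,3) (4,4) (4,5) (5,0) (3,0) (2,0) [ray(-1,0) blocked at (2,0)]
  WN@(5,3): attacks (4,5) (3,4) (4,1) (3,2)
Union (10 distinct): (2,0) (3,0) (3,2) (3,4) (4,1) (4,2) (4,3) (4,4) (4,5) (5,0)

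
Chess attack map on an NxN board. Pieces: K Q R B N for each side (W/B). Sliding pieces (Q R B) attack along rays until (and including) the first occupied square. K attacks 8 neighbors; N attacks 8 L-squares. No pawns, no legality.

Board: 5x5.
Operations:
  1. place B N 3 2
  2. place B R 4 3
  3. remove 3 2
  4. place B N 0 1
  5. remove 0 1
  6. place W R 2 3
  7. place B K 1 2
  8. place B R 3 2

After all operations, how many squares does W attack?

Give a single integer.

Answer: 8

Derivation:
Op 1: place BN@(3,2)
Op 2: place BR@(4,3)
Op 3: remove (3,2)
Op 4: place BN@(0,1)
Op 5: remove (0,1)
Op 6: place WR@(2,3)
Op 7: place BK@(1,2)
Op 8: place BR@(3,2)
Per-piece attacks for W:
  WR@(2,3): attacks (2,4) (2,2) (2,1) (2,0) (3,3) (4,3) (1,3) (0,3) [ray(1,0) blocked at (4,3)]
Union (8 distinct): (0,3) (1,3) (2,0) (2,1) (2,2) (2,4) (3,3) (4,3)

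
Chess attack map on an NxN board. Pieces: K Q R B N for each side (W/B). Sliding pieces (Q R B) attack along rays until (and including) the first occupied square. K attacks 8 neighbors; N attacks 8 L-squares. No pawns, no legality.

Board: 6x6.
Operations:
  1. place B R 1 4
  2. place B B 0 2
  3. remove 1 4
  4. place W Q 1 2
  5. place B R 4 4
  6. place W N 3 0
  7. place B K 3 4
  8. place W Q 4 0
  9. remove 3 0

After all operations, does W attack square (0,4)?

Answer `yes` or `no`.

Answer: yes

Derivation:
Op 1: place BR@(1,4)
Op 2: place BB@(0,2)
Op 3: remove (1,4)
Op 4: place WQ@(1,2)
Op 5: place BR@(4,4)
Op 6: place WN@(3,0)
Op 7: place BK@(3,4)
Op 8: place WQ@(4,0)
Op 9: remove (3,0)
Per-piece attacks for W:
  WQ@(1,2): attacks (1,3) (1,4) (1,5) (1,1) (1,0) (2,2) (3,2) (4,2) (5,2) (0,2) (2,3) (3,4) (2,1) (3,0) (0,3) (0,1) [ray(-1,0) blocked at (0,2); ray(1,1) blocked at (3,4)]
  WQ@(4,0): attacks (4,1) (4,2) (4,3) (4,4) (5,0) (3,0) (2,0) (1,0) (0,0) (5,1) (3,1) (2,2) (1,3) (0,4) [ray(0,1) blocked at (4,4)]
W attacks (0,4): yes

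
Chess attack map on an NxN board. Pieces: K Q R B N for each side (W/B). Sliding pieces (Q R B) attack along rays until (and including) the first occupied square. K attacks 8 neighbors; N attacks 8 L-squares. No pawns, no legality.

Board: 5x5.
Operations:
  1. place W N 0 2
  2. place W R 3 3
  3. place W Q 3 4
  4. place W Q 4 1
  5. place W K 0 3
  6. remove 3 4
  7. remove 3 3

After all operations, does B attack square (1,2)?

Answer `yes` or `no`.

Op 1: place WN@(0,2)
Op 2: place WR@(3,3)
Op 3: place WQ@(3,4)
Op 4: place WQ@(4,1)
Op 5: place WK@(0,3)
Op 6: remove (3,4)
Op 7: remove (3,3)
Per-piece attacks for B:
B attacks (1,2): no

Answer: no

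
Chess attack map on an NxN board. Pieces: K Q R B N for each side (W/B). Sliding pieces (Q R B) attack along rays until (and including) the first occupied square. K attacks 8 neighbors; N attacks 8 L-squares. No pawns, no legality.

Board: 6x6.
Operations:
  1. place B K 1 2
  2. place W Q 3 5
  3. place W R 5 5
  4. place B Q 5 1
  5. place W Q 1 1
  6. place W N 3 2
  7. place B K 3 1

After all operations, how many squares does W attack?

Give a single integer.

Answer: 27

Derivation:
Op 1: place BK@(1,2)
Op 2: place WQ@(3,5)
Op 3: place WR@(5,5)
Op 4: place BQ@(5,1)
Op 5: place WQ@(1,1)
Op 6: place WN@(3,2)
Op 7: place BK@(3,1)
Per-piece attacks for W:
  WQ@(1,1): attacks (1,2) (1,0) (2,1) (3,1) (0,1) (2,2) (3,3) (4,4) (5,5) (2,0) (0,2) (0,0) [ray(0,1) blocked at (1,2); ray(1,0) blocked at (3,1); ray(1,1) blocked at (5,5)]
  WN@(3,2): attacks (4,4) (5,3) (2,4) (1,3) (4,0) (5,1) (2,0) (1,1)
  WQ@(3,5): attacks (3,4) (3,3) (3,2) (4,5) (5,5) (2,5) (1,5) (0,5) (4,4) (5,3) (2,4) (1,3) (0,2) [ray(0,-1) blocked at (3,2); ray(1,0) blocked at (5,5)]
  WR@(5,5): attacks (5,4) (5,3) (5,2) (5,1) (4,5) (3,5) [ray(0,-1) blocked at (5,1); ray(-1,0) blocked at (3,5)]
Union (27 distinct): (0,0) (0,1) (0,2) (0,5) (1,0) (1,1) (1,2) (1,3) (1,5) (2,0) (2,1) (2,2) (2,4) (2,5) (3,1) (3,2) (3,3) (3,4) (3,5) (4,0) (4,4) (4,5) (5,1) (5,2) (5,3) (5,4) (5,5)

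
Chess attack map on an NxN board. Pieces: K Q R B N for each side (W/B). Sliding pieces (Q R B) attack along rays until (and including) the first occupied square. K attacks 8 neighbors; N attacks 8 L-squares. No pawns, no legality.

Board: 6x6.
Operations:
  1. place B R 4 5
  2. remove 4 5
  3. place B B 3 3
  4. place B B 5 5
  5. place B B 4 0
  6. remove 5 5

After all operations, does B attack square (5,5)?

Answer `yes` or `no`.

Answer: yes

Derivation:
Op 1: place BR@(4,5)
Op 2: remove (4,5)
Op 3: place BB@(3,3)
Op 4: place BB@(5,5)
Op 5: place BB@(4,0)
Op 6: remove (5,5)
Per-piece attacks for B:
  BB@(3,3): attacks (4,4) (5,5) (4,2) (5,1) (2,4) (1,5) (2,2) (1,1) (0,0)
  BB@(4,0): attacks (5,1) (3,1) (2,2) (1,3) (0,4)
B attacks (5,5): yes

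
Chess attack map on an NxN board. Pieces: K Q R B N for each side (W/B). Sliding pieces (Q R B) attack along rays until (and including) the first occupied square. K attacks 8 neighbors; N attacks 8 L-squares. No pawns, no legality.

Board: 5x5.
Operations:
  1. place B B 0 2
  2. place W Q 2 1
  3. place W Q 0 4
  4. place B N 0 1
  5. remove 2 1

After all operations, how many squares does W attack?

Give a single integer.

Answer: 10

Derivation:
Op 1: place BB@(0,2)
Op 2: place WQ@(2,1)
Op 3: place WQ@(0,4)
Op 4: place BN@(0,1)
Op 5: remove (2,1)
Per-piece attacks for W:
  WQ@(0,4): attacks (0,3) (0,2) (1,4) (2,4) (3,4) (4,4) (1,3) (2,2) (3,1) (4,0) [ray(0,-1) blocked at (0,2)]
Union (10 distinct): (0,2) (0,3) (1,3) (1,4) (2,2) (2,4) (3,1) (3,4) (4,0) (4,4)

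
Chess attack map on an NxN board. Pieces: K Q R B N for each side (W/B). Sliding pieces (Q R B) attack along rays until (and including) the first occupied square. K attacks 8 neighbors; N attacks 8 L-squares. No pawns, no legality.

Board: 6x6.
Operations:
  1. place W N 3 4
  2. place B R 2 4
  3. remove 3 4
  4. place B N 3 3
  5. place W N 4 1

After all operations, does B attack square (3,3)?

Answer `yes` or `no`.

Answer: no

Derivation:
Op 1: place WN@(3,4)
Op 2: place BR@(2,4)
Op 3: remove (3,4)
Op 4: place BN@(3,3)
Op 5: place WN@(4,1)
Per-piece attacks for B:
  BR@(2,4): attacks (2,5) (2,3) (2,2) (2,1) (2,0) (3,4) (4,4) (5,4) (1,4) (0,4)
  BN@(3,3): attacks (4,5) (5,4) (2,5) (1,4) (4,1) (5,2) (2,1) (1,2)
B attacks (3,3): no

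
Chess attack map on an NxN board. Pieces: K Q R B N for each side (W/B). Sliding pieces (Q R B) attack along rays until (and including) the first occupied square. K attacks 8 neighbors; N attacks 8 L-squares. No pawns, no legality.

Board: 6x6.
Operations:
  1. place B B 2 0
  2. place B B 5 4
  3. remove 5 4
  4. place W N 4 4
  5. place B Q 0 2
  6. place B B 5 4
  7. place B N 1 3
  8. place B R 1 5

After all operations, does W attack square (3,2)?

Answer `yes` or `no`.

Answer: yes

Derivation:
Op 1: place BB@(2,0)
Op 2: place BB@(5,4)
Op 3: remove (5,4)
Op 4: place WN@(4,4)
Op 5: place BQ@(0,2)
Op 6: place BB@(5,4)
Op 7: place BN@(1,3)
Op 8: place BR@(1,5)
Per-piece attacks for W:
  WN@(4,4): attacks (2,5) (5,2) (3,2) (2,3)
W attacks (3,2): yes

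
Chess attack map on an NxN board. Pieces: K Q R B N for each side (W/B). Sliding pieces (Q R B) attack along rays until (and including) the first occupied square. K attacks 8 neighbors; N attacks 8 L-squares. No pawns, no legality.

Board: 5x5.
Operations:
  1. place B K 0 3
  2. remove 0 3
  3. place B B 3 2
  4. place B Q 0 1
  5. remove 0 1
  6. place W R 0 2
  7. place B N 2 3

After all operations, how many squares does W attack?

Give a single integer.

Answer: 7

Derivation:
Op 1: place BK@(0,3)
Op 2: remove (0,3)
Op 3: place BB@(3,2)
Op 4: place BQ@(0,1)
Op 5: remove (0,1)
Op 6: place WR@(0,2)
Op 7: place BN@(2,3)
Per-piece attacks for W:
  WR@(0,2): attacks (0,3) (0,4) (0,1) (0,0) (1,2) (2,2) (3,2) [ray(1,0) blocked at (3,2)]
Union (7 distinct): (0,0) (0,1) (0,3) (0,4) (1,2) (2,2) (3,2)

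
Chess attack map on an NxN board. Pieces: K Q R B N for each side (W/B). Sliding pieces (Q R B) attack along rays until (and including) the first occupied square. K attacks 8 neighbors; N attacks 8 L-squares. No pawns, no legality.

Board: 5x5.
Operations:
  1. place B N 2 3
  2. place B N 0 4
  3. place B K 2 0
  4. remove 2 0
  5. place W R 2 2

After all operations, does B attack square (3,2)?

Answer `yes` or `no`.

Op 1: place BN@(2,3)
Op 2: place BN@(0,4)
Op 3: place BK@(2,0)
Op 4: remove (2,0)
Op 5: place WR@(2,2)
Per-piece attacks for B:
  BN@(0,4): attacks (1,2) (2,3)
  BN@(2,3): attacks (4,4) (0,4) (3,1) (4,2) (1,1) (0,2)
B attacks (3,2): no

Answer: no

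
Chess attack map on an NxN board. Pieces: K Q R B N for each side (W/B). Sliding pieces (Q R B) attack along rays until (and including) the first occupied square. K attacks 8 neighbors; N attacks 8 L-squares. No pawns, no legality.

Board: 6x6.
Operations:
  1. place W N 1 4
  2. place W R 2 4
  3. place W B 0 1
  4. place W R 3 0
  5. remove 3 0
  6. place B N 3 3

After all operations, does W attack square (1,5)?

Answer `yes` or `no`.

Op 1: place WN@(1,4)
Op 2: place WR@(2,4)
Op 3: place WB@(0,1)
Op 4: place WR@(3,0)
Op 5: remove (3,0)
Op 6: place BN@(3,3)
Per-piece attacks for W:
  WB@(0,1): attacks (1,2) (2,3) (3,4) (4,5) (1,0)
  WN@(1,4): attacks (3,5) (2,2) (3,3) (0,2)
  WR@(2,4): attacks (2,5) (2,3) (2,2) (2,1) (2,0) (3,4) (4,4) (5,4) (1,4) [ray(-1,0) blocked at (1,4)]
W attacks (1,5): no

Answer: no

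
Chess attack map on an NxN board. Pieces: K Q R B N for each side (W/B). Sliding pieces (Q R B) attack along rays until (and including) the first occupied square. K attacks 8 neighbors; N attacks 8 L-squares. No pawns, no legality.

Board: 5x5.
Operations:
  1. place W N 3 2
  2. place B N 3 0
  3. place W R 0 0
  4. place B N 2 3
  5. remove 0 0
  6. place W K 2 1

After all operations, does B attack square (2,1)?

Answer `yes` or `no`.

Op 1: place WN@(3,2)
Op 2: place BN@(3,0)
Op 3: place WR@(0,0)
Op 4: place BN@(2,3)
Op 5: remove (0,0)
Op 6: place WK@(2,1)
Per-piece attacks for B:
  BN@(2,3): attacks (4,4) (0,4) (3,1) (4,2) (1,1) (0,2)
  BN@(3,0): attacks (4,2) (2,2) (1,1)
B attacks (2,1): no

Answer: no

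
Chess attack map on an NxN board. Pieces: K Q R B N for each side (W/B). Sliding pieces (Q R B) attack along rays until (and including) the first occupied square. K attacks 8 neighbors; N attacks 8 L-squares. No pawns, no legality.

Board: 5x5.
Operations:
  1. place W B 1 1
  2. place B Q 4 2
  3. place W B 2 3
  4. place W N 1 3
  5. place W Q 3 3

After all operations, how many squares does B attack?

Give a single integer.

Op 1: place WB@(1,1)
Op 2: place BQ@(4,2)
Op 3: place WB@(2,3)
Op 4: place WN@(1,3)
Op 5: place WQ@(3,3)
Per-piece attacks for B:
  BQ@(4,2): attacks (4,3) (4,4) (4,1) (4,0) (3,2) (2,2) (1,2) (0,2) (3,3) (3,1) (2,0) [ray(-1,1) blocked at (3,3)]
Union (11 distinct): (0,2) (1,2) (2,0) (2,2) (3,1) (3,2) (3,3) (4,0) (4,1) (4,3) (4,4)

Answer: 11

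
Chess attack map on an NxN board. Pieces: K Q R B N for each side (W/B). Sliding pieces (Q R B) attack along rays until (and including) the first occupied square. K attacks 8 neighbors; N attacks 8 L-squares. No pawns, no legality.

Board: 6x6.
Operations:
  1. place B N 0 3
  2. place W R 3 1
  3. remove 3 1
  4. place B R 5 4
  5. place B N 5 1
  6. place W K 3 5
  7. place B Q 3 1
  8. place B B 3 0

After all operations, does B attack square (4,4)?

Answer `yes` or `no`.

Op 1: place BN@(0,3)
Op 2: place WR@(3,1)
Op 3: remove (3,1)
Op 4: place BR@(5,4)
Op 5: place BN@(5,1)
Op 6: place WK@(3,5)
Op 7: place BQ@(3,1)
Op 8: place BB@(3,0)
Per-piece attacks for B:
  BN@(0,3): attacks (1,5) (2,4) (1,1) (2,2)
  BB@(3,0): attacks (4,1) (5,2) (2,1) (1,2) (0,3) [ray(-1,1) blocked at (0,3)]
  BQ@(3,1): attacks (3,2) (3,3) (3,4) (3,5) (3,0) (4,1) (5,1) (2,1) (1,1) (0,1) (4,2) (5,3) (4,0) (2,2) (1,3) (0,4) (2,0) [ray(0,1) blocked at (3,5); ray(0,-1) blocked at (3,0); ray(1,0) blocked at (5,1)]
  BN@(5,1): attacks (4,3) (3,2) (3,0)
  BR@(5,4): attacks (5,5) (5,3) (5,2) (5,1) (4,4) (3,4) (2,4) (1,4) (0,4) [ray(0,-1) blocked at (5,1)]
B attacks (4,4): yes

Answer: yes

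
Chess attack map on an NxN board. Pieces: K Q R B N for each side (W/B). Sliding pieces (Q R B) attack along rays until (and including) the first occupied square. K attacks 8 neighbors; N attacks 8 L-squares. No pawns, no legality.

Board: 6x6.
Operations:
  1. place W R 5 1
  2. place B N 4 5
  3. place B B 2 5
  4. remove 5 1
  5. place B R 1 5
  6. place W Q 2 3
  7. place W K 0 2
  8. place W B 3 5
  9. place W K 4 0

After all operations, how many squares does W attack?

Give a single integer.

Answer: 25

Derivation:
Op 1: place WR@(5,1)
Op 2: place BN@(4,5)
Op 3: place BB@(2,5)
Op 4: remove (5,1)
Op 5: place BR@(1,5)
Op 6: place WQ@(2,3)
Op 7: place WK@(0,2)
Op 8: place WB@(3,5)
Op 9: place WK@(4,0)
Per-piece attacks for W:
  WK@(0,2): attacks (0,3) (0,1) (1,2) (1,3) (1,1)
  WQ@(2,3): attacks (2,4) (2,5) (2,2) (2,1) (2,0) (3,3) (4,3) (5,3) (1,3) (0,3) (3,4) (4,5) (3,2) (4,1) (5,0) (1,4) (0,5) (1,2) (0,1) [ray(0,1) blocked at (2,5); ray(1,1) blocked at (4,5)]
  WB@(3,5): attacks (4,4) (5,3) (2,4) (1,3) (0,2) [ray(-1,-1) blocked at (0,2)]
  WK@(4,0): attacks (4,1) (5,0) (3,0) (5,1) (3,1)
Union (25 distinct): (0,1) (0,2) (0,3) (0,5) (1,1) (1,2) (1,3) (1,4) (2,0) (2,1) (2,2) (2,4) (2,5) (3,0) (3,1) (3,2) (3,3) (3,4) (4,1) (4,3) (4,4) (4,5) (5,0) (5,1) (5,3)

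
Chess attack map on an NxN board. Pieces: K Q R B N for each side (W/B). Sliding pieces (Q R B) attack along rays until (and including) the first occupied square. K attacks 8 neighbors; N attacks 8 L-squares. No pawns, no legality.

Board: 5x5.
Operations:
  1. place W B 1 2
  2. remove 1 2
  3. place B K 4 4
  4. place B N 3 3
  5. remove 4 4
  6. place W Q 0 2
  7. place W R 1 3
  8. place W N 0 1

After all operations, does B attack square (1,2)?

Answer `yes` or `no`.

Op 1: place WB@(1,2)
Op 2: remove (1,2)
Op 3: place BK@(4,4)
Op 4: place BN@(3,3)
Op 5: remove (4,4)
Op 6: place WQ@(0,2)
Op 7: place WR@(1,3)
Op 8: place WN@(0,1)
Per-piece attacks for B:
  BN@(3,3): attacks (1,4) (4,1) (2,1) (1,2)
B attacks (1,2): yes

Answer: yes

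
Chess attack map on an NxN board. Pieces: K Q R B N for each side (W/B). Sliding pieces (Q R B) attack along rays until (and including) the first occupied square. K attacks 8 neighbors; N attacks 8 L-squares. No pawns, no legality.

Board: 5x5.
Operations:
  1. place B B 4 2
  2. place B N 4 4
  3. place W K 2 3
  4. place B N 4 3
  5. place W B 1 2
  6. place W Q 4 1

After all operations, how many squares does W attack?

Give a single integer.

Op 1: place BB@(4,2)
Op 2: place BN@(4,4)
Op 3: place WK@(2,3)
Op 4: place BN@(4,3)
Op 5: place WB@(1,2)
Op 6: place WQ@(4,1)
Per-piece attacks for W:
  WB@(1,2): attacks (2,3) (2,1) (3,0) (0,3) (0,1) [ray(1,1) blocked at (2,3)]
  WK@(2,3): attacks (2,4) (2,2) (3,3) (1,3) (3,4) (3,2) (1,4) (1,2)
  WQ@(4,1): attacks (4,2) (4,0) (3,1) (2,1) (1,1) (0,1) (3,2) (2,3) (3,0) [ray(0,1) blocked at (4,2); ray(-1,1) blocked at (2,3)]
Union (17 distinct): (0,1) (0,3) (1,1) (1,2) (1,3) (1,4) (2,1) (2,2) (2,3) (2,4) (3,0) (3,1) (3,2) (3,3) (3,4) (4,0) (4,2)

Answer: 17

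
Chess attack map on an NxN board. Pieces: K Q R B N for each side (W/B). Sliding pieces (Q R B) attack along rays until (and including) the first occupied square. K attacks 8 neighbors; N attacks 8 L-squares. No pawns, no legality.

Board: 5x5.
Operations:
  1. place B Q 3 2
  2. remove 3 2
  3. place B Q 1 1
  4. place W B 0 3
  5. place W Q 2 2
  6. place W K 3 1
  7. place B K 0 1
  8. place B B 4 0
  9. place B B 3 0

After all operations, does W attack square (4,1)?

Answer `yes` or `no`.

Answer: yes

Derivation:
Op 1: place BQ@(3,2)
Op 2: remove (3,2)
Op 3: place BQ@(1,1)
Op 4: place WB@(0,3)
Op 5: place WQ@(2,2)
Op 6: place WK@(3,1)
Op 7: place BK@(0,1)
Op 8: place BB@(4,0)
Op 9: place BB@(3,0)
Per-piece attacks for W:
  WB@(0,3): attacks (1,4) (1,2) (2,1) (3,0) [ray(1,-1) blocked at (3,0)]
  WQ@(2,2): attacks (2,3) (2,4) (2,1) (2,0) (3,2) (4,2) (1,2) (0,2) (3,3) (4,4) (3,1) (1,3) (0,4) (1,1) [ray(1,-1) blocked at (3,1); ray(-1,-1) blocked at (1,1)]
  WK@(3,1): attacks (3,2) (3,0) (4,1) (2,1) (4,2) (4,0) (2,2) (2,0)
W attacks (4,1): yes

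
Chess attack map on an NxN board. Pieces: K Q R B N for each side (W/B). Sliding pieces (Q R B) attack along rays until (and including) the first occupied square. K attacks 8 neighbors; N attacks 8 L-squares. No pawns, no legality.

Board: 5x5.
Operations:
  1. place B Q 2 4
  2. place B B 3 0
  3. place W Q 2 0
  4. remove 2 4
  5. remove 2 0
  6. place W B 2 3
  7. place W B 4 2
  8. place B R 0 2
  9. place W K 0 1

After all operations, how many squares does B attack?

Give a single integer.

Answer: 9

Derivation:
Op 1: place BQ@(2,4)
Op 2: place BB@(3,0)
Op 3: place WQ@(2,0)
Op 4: remove (2,4)
Op 5: remove (2,0)
Op 6: place WB@(2,3)
Op 7: place WB@(4,2)
Op 8: place BR@(0,2)
Op 9: place WK@(0,1)
Per-piece attacks for B:
  BR@(0,2): attacks (0,3) (0,4) (0,1) (1,2) (2,2) (3,2) (4,2) [ray(0,-1) blocked at (0,1); ray(1,0) blocked at (4,2)]
  BB@(3,0): attacks (4,1) (2,1) (1,2) (0,3)
Union (9 distinct): (0,1) (0,3) (0,4) (1,2) (2,1) (2,2) (3,2) (4,1) (4,2)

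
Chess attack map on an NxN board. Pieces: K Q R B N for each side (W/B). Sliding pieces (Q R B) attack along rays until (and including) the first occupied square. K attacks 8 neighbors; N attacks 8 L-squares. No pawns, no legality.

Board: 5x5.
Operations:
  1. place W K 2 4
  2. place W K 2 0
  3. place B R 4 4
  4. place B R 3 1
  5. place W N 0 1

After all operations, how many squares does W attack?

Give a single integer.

Answer: 12

Derivation:
Op 1: place WK@(2,4)
Op 2: place WK@(2,0)
Op 3: place BR@(4,4)
Op 4: place BR@(3,1)
Op 5: place WN@(0,1)
Per-piece attacks for W:
  WN@(0,1): attacks (1,3) (2,2) (2,0)
  WK@(2,0): attacks (2,1) (3,0) (1,0) (3,1) (1,1)
  WK@(2,4): attacks (2,3) (3,4) (1,4) (3,3) (1,3)
Union (12 distinct): (1,0) (1,1) (1,3) (1,4) (2,0) (2,1) (2,2) (2,3) (3,0) (3,1) (3,3) (3,4)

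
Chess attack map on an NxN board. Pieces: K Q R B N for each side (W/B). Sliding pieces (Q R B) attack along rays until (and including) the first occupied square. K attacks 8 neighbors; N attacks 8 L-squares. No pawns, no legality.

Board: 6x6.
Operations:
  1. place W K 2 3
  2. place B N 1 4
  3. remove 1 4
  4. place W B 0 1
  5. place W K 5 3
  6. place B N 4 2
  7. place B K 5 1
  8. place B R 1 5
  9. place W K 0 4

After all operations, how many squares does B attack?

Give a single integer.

Answer: 20

Derivation:
Op 1: place WK@(2,3)
Op 2: place BN@(1,4)
Op 3: remove (1,4)
Op 4: place WB@(0,1)
Op 5: place WK@(5,3)
Op 6: place BN@(4,2)
Op 7: place BK@(5,1)
Op 8: place BR@(1,5)
Op 9: place WK@(0,4)
Per-piece attacks for B:
  BR@(1,5): attacks (1,4) (1,3) (1,2) (1,1) (1,0) (2,5) (3,5) (4,5) (5,5) (0,5)
  BN@(4,2): attacks (5,4) (3,4) (2,3) (5,0) (3,0) (2,1)
  BK@(5,1): attacks (5,2) (5,0) (4,1) (4,2) (4,0)
Union (20 distinct): (0,5) (1,0) (1,1) (1,2) (1,3) (1,4) (2,1) (2,3) (2,5) (3,0) (3,4) (3,5) (4,0) (4,1) (4,2) (4,5) (5,0) (5,2) (5,4) (5,5)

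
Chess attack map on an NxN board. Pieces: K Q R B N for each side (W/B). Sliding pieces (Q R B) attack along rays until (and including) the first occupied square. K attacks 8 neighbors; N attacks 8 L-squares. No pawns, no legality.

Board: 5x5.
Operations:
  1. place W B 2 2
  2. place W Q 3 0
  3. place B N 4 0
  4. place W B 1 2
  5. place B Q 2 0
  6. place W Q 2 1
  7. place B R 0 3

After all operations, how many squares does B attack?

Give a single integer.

Op 1: place WB@(2,2)
Op 2: place WQ@(3,0)
Op 3: place BN@(4,0)
Op 4: place WB@(1,2)
Op 5: place BQ@(2,0)
Op 6: place WQ@(2,1)
Op 7: place BR@(0,3)
Per-piece attacks for B:
  BR@(0,3): attacks (0,4) (0,2) (0,1) (0,0) (1,3) (2,3) (3,3) (4,3)
  BQ@(2,0): attacks (2,1) (3,0) (1,0) (0,0) (3,1) (4,2) (1,1) (0,2) [ray(0,1) blocked at (2,1); ray(1,0) blocked at (3,0)]
  BN@(4,0): attacks (3,2) (2,1)
Union (15 distinct): (0,0) (0,1) (0,2) (0,4) (1,0) (1,1) (1,3) (2,1) (2,3) (3,0) (3,1) (3,2) (3,3) (4,2) (4,3)

Answer: 15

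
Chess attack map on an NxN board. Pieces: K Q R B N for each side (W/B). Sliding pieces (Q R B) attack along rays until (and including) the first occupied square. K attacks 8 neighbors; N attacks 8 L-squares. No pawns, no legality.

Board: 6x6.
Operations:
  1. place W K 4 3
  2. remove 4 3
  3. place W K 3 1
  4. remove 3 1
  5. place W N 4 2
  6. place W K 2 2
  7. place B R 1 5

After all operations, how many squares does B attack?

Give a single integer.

Answer: 10

Derivation:
Op 1: place WK@(4,3)
Op 2: remove (4,3)
Op 3: place WK@(3,1)
Op 4: remove (3,1)
Op 5: place WN@(4,2)
Op 6: place WK@(2,2)
Op 7: place BR@(1,5)
Per-piece attacks for B:
  BR@(1,5): attacks (1,4) (1,3) (1,2) (1,1) (1,0) (2,5) (3,5) (4,5) (5,5) (0,5)
Union (10 distinct): (0,5) (1,0) (1,1) (1,2) (1,3) (1,4) (2,5) (3,5) (4,5) (5,5)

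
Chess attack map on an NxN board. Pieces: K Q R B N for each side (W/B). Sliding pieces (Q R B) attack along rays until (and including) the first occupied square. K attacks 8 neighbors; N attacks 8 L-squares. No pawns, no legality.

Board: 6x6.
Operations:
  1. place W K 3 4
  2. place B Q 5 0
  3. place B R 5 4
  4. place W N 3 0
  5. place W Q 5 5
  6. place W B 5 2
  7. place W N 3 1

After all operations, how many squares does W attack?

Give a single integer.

Answer: 23

Derivation:
Op 1: place WK@(3,4)
Op 2: place BQ@(5,0)
Op 3: place BR@(5,4)
Op 4: place WN@(3,0)
Op 5: place WQ@(5,5)
Op 6: place WB@(5,2)
Op 7: place WN@(3,1)
Per-piece attacks for W:
  WN@(3,0): attacks (4,2) (5,1) (2,2) (1,1)
  WN@(3,1): attacks (4,3) (5,2) (2,3) (1,2) (5,0) (1,0)
  WK@(3,4): attacks (3,5) (3,3) (4,4) (2,4) (4,5) (4,3) (2,5) (2,3)
  WB@(5,2): attacks (4,3) (3,4) (4,1) (3,0) [ray(-1,1) blocked at (3,4); ray(-1,-1) blocked at (3,0)]
  WQ@(5,5): attacks (5,4) (4,5) (3,5) (2,5) (1,5) (0,5) (4,4) (3,3) (2,2) (1,1) (0,0) [ray(0,-1) blocked at (5,4)]
Union (23 distinct): (0,0) (0,5) (1,0) (1,1) (1,2) (1,5) (2,2) (2,3) (2,4) (2,5) (3,0) (3,3) (3,4) (3,5) (4,1) (4,2) (4,3) (4,4) (4,5) (5,0) (5,1) (5,2) (5,4)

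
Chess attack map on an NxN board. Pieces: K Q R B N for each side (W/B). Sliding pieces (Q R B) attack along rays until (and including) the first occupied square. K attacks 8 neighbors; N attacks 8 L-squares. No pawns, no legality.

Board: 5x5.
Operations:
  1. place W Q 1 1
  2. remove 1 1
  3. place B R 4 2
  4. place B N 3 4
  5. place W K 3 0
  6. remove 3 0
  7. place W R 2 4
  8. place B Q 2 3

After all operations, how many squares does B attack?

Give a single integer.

Op 1: place WQ@(1,1)
Op 2: remove (1,1)
Op 3: place BR@(4,2)
Op 4: place BN@(3,4)
Op 5: place WK@(3,0)
Op 6: remove (3,0)
Op 7: place WR@(2,4)
Op 8: place BQ@(2,3)
Per-piece attacks for B:
  BQ@(2,3): attacks (2,4) (2,2) (2,1) (2,0) (3,3) (4,3) (1,3) (0,3) (3,4) (3,2) (4,1) (1,4) (1,2) (0,1) [ray(0,1) blocked at (2,4); ray(1,1) blocked at (3,4)]
  BN@(3,4): attacks (4,2) (2,2) (1,3)
  BR@(4,2): attacks (4,3) (4,4) (4,1) (4,0) (3,2) (2,2) (1,2) (0,2)
Union (18 distinct): (0,1) (0,2) (0,3) (1,2) (1,3) (1,4) (2,0) (2,1) (2,2) (2,4) (3,2) (3,3) (3,4) (4,0) (4,1) (4,2) (4,3) (4,4)

Answer: 18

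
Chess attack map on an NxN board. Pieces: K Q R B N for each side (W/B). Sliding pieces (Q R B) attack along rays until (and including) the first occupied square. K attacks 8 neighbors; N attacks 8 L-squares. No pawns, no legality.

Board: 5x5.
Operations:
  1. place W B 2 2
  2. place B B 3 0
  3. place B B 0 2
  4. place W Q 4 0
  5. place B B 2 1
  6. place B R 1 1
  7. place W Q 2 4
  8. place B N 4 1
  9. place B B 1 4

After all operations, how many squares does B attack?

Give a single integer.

Op 1: place WB@(2,2)
Op 2: place BB@(3,0)
Op 3: place BB@(0,2)
Op 4: place WQ@(4,0)
Op 5: place BB@(2,1)
Op 6: place BR@(1,1)
Op 7: place WQ@(2,4)
Op 8: place BN@(4,1)
Op 9: place BB@(1,4)
Per-piece attacks for B:
  BB@(0,2): attacks (1,3) (2,4) (1,1) [ray(1,1) blocked at (2,4); ray(1,-1) blocked at (1,1)]
  BR@(1,1): attacks (1,2) (1,3) (1,4) (1,0) (2,1) (0,1) [ray(0,1) blocked at (1,4); ray(1,0) blocked at (2,1)]
  BB@(1,4): attacks (2,3) (3,2) (4,1) (0,3) [ray(1,-1) blocked at (4,1)]
  BB@(2,1): attacks (3,2) (4,3) (3,0) (1,2) (0,3) (1,0) [ray(1,-1) blocked at (3,0)]
  BB@(3,0): attacks (4,1) (2,1) [ray(1,1) blocked at (4,1); ray(-1,1) blocked at (2,1)]
  BN@(4,1): attacks (3,3) (2,2) (2,0)
Union (17 distinct): (0,1) (0,3) (1,0) (1,1) (1,2) (1,3) (1,4) (2,0) (2,1) (2,2) (2,3) (2,4) (3,0) (3,2) (3,3) (4,1) (4,3)

Answer: 17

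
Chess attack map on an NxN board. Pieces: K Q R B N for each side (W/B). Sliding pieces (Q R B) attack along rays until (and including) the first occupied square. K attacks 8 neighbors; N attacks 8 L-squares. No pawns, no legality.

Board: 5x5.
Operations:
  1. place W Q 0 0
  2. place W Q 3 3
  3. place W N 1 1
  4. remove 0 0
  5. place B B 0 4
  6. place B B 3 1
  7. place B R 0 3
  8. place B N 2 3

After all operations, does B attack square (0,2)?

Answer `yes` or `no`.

Op 1: place WQ@(0,0)
Op 2: place WQ@(3,3)
Op 3: place WN@(1,1)
Op 4: remove (0,0)
Op 5: place BB@(0,4)
Op 6: place BB@(3,1)
Op 7: place BR@(0,3)
Op 8: place BN@(2,3)
Per-piece attacks for B:
  BR@(0,3): attacks (0,4) (0,2) (0,1) (0,0) (1,3) (2,3) [ray(0,1) blocked at (0,4); ray(1,0) blocked at (2,3)]
  BB@(0,4): attacks (1,3) (2,2) (3,1) [ray(1,-1) blocked at (3,1)]
  BN@(2,3): attacks (4,4) (0,4) (3,1) (4,2) (1,1) (0,2)
  BB@(3,1): attacks (4,2) (4,0) (2,2) (1,3) (0,4) (2,0) [ray(-1,1) blocked at (0,4)]
B attacks (0,2): yes

Answer: yes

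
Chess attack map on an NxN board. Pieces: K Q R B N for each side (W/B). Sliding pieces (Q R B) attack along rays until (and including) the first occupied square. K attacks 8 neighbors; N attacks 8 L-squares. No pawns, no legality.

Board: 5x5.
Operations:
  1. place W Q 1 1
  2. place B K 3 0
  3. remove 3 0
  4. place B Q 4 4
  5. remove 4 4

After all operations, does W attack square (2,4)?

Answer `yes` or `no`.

Op 1: place WQ@(1,1)
Op 2: place BK@(3,0)
Op 3: remove (3,0)
Op 4: place BQ@(4,4)
Op 5: remove (4,4)
Per-piece attacks for W:
  WQ@(1,1): attacks (1,2) (1,3) (1,4) (1,0) (2,1) (3,1) (4,1) (0,1) (2,2) (3,3) (4,4) (2,0) (0,2) (0,0)
W attacks (2,4): no

Answer: no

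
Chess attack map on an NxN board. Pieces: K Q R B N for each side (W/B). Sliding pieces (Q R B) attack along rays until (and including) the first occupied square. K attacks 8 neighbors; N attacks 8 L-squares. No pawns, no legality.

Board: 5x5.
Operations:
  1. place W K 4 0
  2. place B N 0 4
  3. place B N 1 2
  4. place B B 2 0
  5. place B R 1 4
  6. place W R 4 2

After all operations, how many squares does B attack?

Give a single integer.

Answer: 14

Derivation:
Op 1: place WK@(4,0)
Op 2: place BN@(0,4)
Op 3: place BN@(1,2)
Op 4: place BB@(2,0)
Op 5: place BR@(1,4)
Op 6: place WR@(4,2)
Per-piece attacks for B:
  BN@(0,4): attacks (1,2) (2,3)
  BN@(1,2): attacks (2,4) (3,3) (0,4) (2,0) (3,1) (0,0)
  BR@(1,4): attacks (1,3) (1,2) (2,4) (3,4) (4,4) (0,4) [ray(0,-1) blocked at (1,2); ray(-1,0) blocked at (0,4)]
  BB@(2,0): attacks (3,1) (4,2) (1,1) (0,2) [ray(1,1) blocked at (4,2)]
Union (14 distinct): (0,0) (0,2) (0,4) (1,1) (1,2) (1,3) (2,0) (2,3) (2,4) (3,1) (3,3) (3,4) (4,2) (4,4)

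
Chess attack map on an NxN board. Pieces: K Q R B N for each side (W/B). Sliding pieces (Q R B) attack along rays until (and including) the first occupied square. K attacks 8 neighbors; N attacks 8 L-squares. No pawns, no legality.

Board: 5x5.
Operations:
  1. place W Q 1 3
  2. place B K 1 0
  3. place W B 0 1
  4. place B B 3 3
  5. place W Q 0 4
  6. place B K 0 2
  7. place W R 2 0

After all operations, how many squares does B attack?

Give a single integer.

Op 1: place WQ@(1,3)
Op 2: place BK@(1,0)
Op 3: place WB@(0,1)
Op 4: place BB@(3,3)
Op 5: place WQ@(0,4)
Op 6: place BK@(0,2)
Op 7: place WR@(2,0)
Per-piece attacks for B:
  BK@(0,2): attacks (0,3) (0,1) (1,2) (1,3) (1,1)
  BK@(1,0): attacks (1,1) (2,0) (0,0) (2,1) (0,1)
  BB@(3,3): attacks (4,4) (4,2) (2,4) (2,2) (1,1) (0,0)
Union (12 distinct): (0,0) (0,1) (0,3) (1,1) (1,2) (1,3) (2,0) (2,1) (2,2) (2,4) (4,2) (4,4)

Answer: 12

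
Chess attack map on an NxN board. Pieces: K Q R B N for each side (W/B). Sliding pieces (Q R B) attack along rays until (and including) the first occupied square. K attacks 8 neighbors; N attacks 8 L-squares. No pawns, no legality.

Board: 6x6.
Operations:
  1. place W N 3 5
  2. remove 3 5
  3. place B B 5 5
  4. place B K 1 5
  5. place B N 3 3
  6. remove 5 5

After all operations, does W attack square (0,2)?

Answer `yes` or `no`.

Answer: no

Derivation:
Op 1: place WN@(3,5)
Op 2: remove (3,5)
Op 3: place BB@(5,5)
Op 4: place BK@(1,5)
Op 5: place BN@(3,3)
Op 6: remove (5,5)
Per-piece attacks for W:
W attacks (0,2): no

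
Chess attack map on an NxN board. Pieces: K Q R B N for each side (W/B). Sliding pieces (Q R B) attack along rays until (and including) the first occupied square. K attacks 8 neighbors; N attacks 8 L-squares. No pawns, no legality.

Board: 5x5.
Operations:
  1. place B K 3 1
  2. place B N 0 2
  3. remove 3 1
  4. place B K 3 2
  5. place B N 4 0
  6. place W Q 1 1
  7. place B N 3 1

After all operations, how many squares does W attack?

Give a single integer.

Op 1: place BK@(3,1)
Op 2: place BN@(0,2)
Op 3: remove (3,1)
Op 4: place BK@(3,2)
Op 5: place BN@(4,0)
Op 6: place WQ@(1,1)
Op 7: place BN@(3,1)
Per-piece attacks for W:
  WQ@(1,1): attacks (1,2) (1,3) (1,4) (1,0) (2,1) (3,1) (0,1) (2,2) (3,3) (4,4) (2,0) (0,2) (0,0) [ray(1,0) blocked at (3,1); ray(-1,1) blocked at (0,2)]
Union (13 distinct): (0,0) (0,1) (0,2) (1,0) (1,2) (1,3) (1,4) (2,0) (2,1) (2,2) (3,1) (3,3) (4,4)

Answer: 13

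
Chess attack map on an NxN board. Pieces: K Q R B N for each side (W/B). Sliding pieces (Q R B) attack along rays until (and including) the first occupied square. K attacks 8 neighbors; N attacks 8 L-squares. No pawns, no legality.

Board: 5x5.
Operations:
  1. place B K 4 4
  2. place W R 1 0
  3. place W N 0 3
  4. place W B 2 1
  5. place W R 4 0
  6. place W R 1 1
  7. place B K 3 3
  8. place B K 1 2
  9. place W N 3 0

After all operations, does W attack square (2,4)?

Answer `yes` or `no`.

Answer: yes

Derivation:
Op 1: place BK@(4,4)
Op 2: place WR@(1,0)
Op 3: place WN@(0,3)
Op 4: place WB@(2,1)
Op 5: place WR@(4,0)
Op 6: place WR@(1,1)
Op 7: place BK@(3,3)
Op 8: place BK@(1,2)
Op 9: place WN@(3,0)
Per-piece attacks for W:
  WN@(0,3): attacks (2,4) (1,1) (2,2)
  WR@(1,0): attacks (1,1) (2,0) (3,0) (0,0) [ray(0,1) blocked at (1,1); ray(1,0) blocked at (3,0)]
  WR@(1,1): attacks (1,2) (1,0) (2,1) (0,1) [ray(0,1) blocked at (1,2); ray(0,-1) blocked at (1,0); ray(1,0) blocked at (2,1)]
  WB@(2,1): attacks (3,2) (4,3) (3,0) (1,2) (1,0) [ray(1,-1) blocked at (3,0); ray(-1,1) blocked at (1,2); ray(-1,-1) blocked at (1,0)]
  WN@(3,0): attacks (4,2) (2,2) (1,1)
  WR@(4,0): attacks (4,1) (4,2) (4,3) (4,4) (3,0) [ray(0,1) blocked at (4,4); ray(-1,0) blocked at (3,0)]
W attacks (2,4): yes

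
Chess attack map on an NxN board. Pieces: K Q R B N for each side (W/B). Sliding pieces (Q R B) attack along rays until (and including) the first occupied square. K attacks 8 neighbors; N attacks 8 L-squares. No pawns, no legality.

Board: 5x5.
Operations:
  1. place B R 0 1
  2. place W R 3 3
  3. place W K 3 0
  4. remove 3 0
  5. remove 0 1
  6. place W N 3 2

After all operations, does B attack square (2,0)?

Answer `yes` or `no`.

Op 1: place BR@(0,1)
Op 2: place WR@(3,3)
Op 3: place WK@(3,0)
Op 4: remove (3,0)
Op 5: remove (0,1)
Op 6: place WN@(3,2)
Per-piece attacks for B:
B attacks (2,0): no

Answer: no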